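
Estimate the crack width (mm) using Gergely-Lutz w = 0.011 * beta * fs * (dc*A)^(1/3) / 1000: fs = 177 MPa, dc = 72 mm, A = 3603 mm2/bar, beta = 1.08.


w = 0.011 * beta * fs * (dc * A)^(1/3) / 1000
= 0.011 * 1.08 * 177 * (72 * 3603)^(1/3) / 1000
= 0.134 mm

0.134


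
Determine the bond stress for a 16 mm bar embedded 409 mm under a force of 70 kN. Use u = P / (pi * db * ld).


u = P / (pi * db * ld)
= 70 * 1000 / (pi * 16 * 409)
= 3.405 MPa

3.405


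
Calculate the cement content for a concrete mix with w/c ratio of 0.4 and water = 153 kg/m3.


Cement = water / (w/c)
= 153 / 0.4
= 382.5 kg/m3

382.5


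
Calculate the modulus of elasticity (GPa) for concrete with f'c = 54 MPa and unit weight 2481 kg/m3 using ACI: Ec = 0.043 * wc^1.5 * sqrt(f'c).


Ec = 0.043 * 2481^1.5 * sqrt(54) / 1000
= 39.05 GPa

39.05


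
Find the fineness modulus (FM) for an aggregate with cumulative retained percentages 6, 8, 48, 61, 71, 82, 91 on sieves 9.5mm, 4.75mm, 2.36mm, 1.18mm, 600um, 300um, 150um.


FM = sum(cumulative % retained) / 100
= 367 / 100
= 3.67

3.67


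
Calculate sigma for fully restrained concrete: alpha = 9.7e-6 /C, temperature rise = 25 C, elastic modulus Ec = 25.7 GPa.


sigma = alpha * dT * Ec
= 9.7e-6 * 25 * 25.7 * 1000
= 6.232 MPa

6.232


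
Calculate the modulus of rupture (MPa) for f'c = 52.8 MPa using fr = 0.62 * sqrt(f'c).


fr = 0.62 * sqrt(52.8)
= 4.505 MPa

4.505


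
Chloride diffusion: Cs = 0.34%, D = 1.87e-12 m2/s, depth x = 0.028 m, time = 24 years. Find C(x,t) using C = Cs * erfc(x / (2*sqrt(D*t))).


t_seconds = 24 * 365.25 * 24 * 3600 = 757382400.0 s
arg = 0.028 / (2 * sqrt(1.87e-12 * 757382400.0))
= 0.372
erfc(0.372) = 0.5988
C = 0.34 * 0.5988 = 0.2036%

0.2036


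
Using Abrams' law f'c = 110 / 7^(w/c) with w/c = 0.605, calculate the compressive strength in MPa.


f'c = 110 / 7^0.605
= 110 / 3.246
= 33.89 MPa

33.89


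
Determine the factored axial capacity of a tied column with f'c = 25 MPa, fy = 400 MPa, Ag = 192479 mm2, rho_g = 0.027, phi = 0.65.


Ast = rho * Ag = 0.027 * 192479 = 5196.933 mm2
phi*Pn = 0.65 * 0.80 * (0.85 * 25 * (192479 - 5196.933) + 400 * 5196.933) / 1000
= 3150.43 kN

3150.43


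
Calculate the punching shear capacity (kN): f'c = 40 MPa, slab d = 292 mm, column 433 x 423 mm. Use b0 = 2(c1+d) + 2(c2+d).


b0 = 2*(433 + 292) + 2*(423 + 292) = 2880 mm
Vc = 0.33 * sqrt(40) * 2880 * 292 / 1000
= 1755.17 kN

1755.17


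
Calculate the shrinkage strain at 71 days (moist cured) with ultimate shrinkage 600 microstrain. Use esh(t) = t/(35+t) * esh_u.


esh(71) = 71 / (35 + 71) * 600
= 71 / 106 * 600
= 401.9 microstrain

401.9


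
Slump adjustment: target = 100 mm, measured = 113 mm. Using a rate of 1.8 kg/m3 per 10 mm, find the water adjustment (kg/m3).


Difference = 100 - 113 = -13 mm
Water adjustment = -13 * 1.8 / 10 = -2.3 kg/m3

-2.3


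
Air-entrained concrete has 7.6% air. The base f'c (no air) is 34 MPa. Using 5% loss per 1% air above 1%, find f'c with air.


Strength loss = (7.6 - 1) * 5 = 33.0%
f'c = 34 * (1 - 33.0/100)
= 22.78 MPa

22.78


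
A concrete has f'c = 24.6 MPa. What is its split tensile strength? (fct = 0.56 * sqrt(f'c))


fct = 0.56 * sqrt(24.6)
= 0.56 * 4.96
= 2.778 MPa

2.778


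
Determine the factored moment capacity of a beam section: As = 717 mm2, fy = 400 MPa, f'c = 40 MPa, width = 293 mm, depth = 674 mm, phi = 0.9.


a = As * fy / (0.85 * f'c * b)
= 717 * 400 / (0.85 * 40 * 293)
= 28.7894 mm
Mn = As * fy * (d - a/2) / 10^6
= 189.1748 kN-m
phi*Mn = 0.9 * 189.1748 = 170.26 kN-m

170.26


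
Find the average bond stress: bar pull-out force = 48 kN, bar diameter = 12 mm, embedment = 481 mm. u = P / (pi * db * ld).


u = P / (pi * db * ld)
= 48 * 1000 / (pi * 12 * 481)
= 2.647 MPa

2.647


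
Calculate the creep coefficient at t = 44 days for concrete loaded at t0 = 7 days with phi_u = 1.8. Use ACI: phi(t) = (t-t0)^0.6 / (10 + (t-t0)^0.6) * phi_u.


dt = 44 - 7 = 37
phi = 37^0.6 / (10 + 37^0.6) * 1.8
= 0.839

0.839


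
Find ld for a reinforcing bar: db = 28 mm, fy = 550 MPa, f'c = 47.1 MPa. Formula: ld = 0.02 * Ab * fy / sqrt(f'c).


Ab = pi * 28^2 / 4 = 615.752 mm2
ld = 0.02 * 615.752 * 550 / sqrt(47.1)
= 986.9 mm

986.9


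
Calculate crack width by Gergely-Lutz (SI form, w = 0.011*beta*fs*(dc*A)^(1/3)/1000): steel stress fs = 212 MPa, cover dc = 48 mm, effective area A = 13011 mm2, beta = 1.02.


w = 0.011 * beta * fs * (dc * A)^(1/3) / 1000
= 0.011 * 1.02 * 212 * (48 * 13011)^(1/3) / 1000
= 0.203 mm

0.203


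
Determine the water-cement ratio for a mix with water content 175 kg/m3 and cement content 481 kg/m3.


w/c = water / cement
w/c = 175 / 481 = 0.364

0.364


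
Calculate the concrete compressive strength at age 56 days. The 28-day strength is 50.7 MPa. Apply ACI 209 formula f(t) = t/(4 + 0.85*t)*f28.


f(56) = 56 / (4 + 0.85 * 56) * 50.7
= 56 / 51.6 * 50.7
= 55.02 MPa

55.02


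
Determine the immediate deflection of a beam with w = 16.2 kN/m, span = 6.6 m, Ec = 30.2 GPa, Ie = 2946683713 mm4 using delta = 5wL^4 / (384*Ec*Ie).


Convert: L = 6.6 m = 6600 mm, Ec = 30.2 GPa = 30200 MPa
delta = 5 * 16.2 * 6600^4 / (384 * 30200 * 2946683713)
= 4.5 mm

4.5


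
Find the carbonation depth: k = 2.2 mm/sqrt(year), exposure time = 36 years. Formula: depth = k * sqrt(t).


depth = k * sqrt(t)
= 2.2 * sqrt(36)
= 13.2 mm

13.2


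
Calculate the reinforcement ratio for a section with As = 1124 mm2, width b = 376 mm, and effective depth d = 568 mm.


rho = As / (b * d)
= 1124 / (376 * 568)
= 0.0053

0.0053


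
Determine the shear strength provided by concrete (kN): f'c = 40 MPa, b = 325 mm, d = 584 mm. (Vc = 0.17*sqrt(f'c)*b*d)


Vc = 0.17 * sqrt(40) * 325 * 584 / 1000
= 204.07 kN

204.07


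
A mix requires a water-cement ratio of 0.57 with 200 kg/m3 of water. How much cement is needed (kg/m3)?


Cement = water / (w/c)
= 200 / 0.57
= 350.9 kg/m3

350.9


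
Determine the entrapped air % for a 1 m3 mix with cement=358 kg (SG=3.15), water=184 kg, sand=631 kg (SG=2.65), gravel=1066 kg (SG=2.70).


Vol cement = 358 / (3.15 * 1000) = 0.113651 m3
Vol water = 184 / 1000 = 0.184 m3
Vol sand = 631 / (2.65 * 1000) = 0.238113 m3
Vol gravel = 1066 / (2.70 * 1000) = 0.394815 m3
Total solid + water volume = 0.930579 m3
Air = (1 - 0.930579) * 100 = 6.94%

6.94


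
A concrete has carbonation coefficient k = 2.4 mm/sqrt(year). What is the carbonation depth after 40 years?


depth = k * sqrt(t)
= 2.4 * sqrt(40)
= 15.18 mm

15.18


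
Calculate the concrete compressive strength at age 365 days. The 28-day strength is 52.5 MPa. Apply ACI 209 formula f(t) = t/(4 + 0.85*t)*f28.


f(365) = 365 / (4 + 0.85 * 365) * 52.5
= 365 / 314.25 * 52.5
= 60.98 MPa

60.98


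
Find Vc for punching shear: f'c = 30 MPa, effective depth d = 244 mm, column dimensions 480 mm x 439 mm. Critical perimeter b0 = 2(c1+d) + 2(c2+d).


b0 = 2*(480 + 244) + 2*(439 + 244) = 2814 mm
Vc = 0.33 * sqrt(30) * 2814 * 244 / 1000
= 1241.05 kN

1241.05


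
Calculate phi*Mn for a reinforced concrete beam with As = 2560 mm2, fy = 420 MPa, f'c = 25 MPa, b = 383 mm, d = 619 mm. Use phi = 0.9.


a = As * fy / (0.85 * f'c * b)
= 2560 * 420 / (0.85 * 25 * 383)
= 132.1087 mm
Mn = As * fy * (d - a/2) / 10^6
= 594.5271 kN-m
phi*Mn = 0.9 * 594.5271 = 535.07 kN-m

535.07


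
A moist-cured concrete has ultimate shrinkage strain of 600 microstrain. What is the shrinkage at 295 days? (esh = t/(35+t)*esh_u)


esh(295) = 295 / (35 + 295) * 600
= 295 / 330 * 600
= 536.4 microstrain

536.4


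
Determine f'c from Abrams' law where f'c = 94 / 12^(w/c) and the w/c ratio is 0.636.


f'c = 94 / 12^0.636
= 94 / 4.857
= 19.35 MPa

19.35


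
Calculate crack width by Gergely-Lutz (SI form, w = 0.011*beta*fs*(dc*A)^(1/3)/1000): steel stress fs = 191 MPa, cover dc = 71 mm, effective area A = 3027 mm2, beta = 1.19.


w = 0.011 * beta * fs * (dc * A)^(1/3) / 1000
= 0.011 * 1.19 * 191 * (71 * 3027)^(1/3) / 1000
= 0.15 mm

0.15


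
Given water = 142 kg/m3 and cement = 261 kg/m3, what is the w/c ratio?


w/c = water / cement
w/c = 142 / 261 = 0.544

0.544


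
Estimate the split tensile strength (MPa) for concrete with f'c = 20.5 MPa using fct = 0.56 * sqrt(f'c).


fct = 0.56 * sqrt(20.5)
= 0.56 * 4.528
= 2.536 MPa

2.536


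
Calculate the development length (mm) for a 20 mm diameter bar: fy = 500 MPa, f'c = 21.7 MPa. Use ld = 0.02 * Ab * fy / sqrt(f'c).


Ab = pi * 20^2 / 4 = 314.159 mm2
ld = 0.02 * 314.159 * 500 / sqrt(21.7)
= 674.4 mm

674.4


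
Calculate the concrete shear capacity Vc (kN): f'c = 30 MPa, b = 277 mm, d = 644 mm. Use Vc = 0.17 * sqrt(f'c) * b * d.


Vc = 0.17 * sqrt(30) * 277 * 644 / 1000
= 166.1 kN

166.1


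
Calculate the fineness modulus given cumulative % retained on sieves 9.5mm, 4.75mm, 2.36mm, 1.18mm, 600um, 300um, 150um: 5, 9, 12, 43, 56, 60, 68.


FM = sum(cumulative % retained) / 100
= 253 / 100
= 2.53

2.53


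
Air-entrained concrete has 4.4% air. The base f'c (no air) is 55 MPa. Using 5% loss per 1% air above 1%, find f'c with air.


Strength loss = (4.4 - 1) * 5 = 17.0%
f'c = 55 * (1 - 17.0/100)
= 45.65 MPa

45.65


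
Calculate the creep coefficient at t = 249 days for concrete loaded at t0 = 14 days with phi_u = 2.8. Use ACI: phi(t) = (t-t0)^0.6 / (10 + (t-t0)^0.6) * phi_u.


dt = 249 - 14 = 235
phi = 235^0.6 / (10 + 235^0.6) * 2.8
= 2.032

2.032


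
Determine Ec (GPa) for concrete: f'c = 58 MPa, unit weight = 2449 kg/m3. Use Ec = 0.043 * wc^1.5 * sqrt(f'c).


Ec = 0.043 * 2449^1.5 * sqrt(58) / 1000
= 39.69 GPa

39.69


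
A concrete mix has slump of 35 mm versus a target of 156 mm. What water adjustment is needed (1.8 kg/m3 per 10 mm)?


Difference = 156 - 35 = 121 mm
Water adjustment = 121 * 1.8 / 10 = 21.8 kg/m3

21.8


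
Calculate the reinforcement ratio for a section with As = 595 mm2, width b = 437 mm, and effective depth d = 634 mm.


rho = As / (b * d)
= 595 / (437 * 634)
= 0.0021

0.0021


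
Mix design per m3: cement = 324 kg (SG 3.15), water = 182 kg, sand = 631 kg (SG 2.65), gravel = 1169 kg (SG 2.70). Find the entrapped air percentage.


Vol cement = 324 / (3.15 * 1000) = 0.102857 m3
Vol water = 182 / 1000 = 0.182 m3
Vol sand = 631 / (2.65 * 1000) = 0.238113 m3
Vol gravel = 1169 / (2.70 * 1000) = 0.432963 m3
Total solid + water volume = 0.955933 m3
Air = (1 - 0.955933) * 100 = 4.41%

4.41


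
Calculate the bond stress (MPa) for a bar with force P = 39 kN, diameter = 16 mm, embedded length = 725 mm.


u = P / (pi * db * ld)
= 39 * 1000 / (pi * 16 * 725)
= 1.07 MPa

1.07


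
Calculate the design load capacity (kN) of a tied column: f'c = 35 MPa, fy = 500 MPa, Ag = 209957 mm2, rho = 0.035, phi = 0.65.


Ast = rho * Ag = 0.035 * 209957 = 7348.495 mm2
phi*Pn = 0.65 * 0.80 * (0.85 * 35 * (209957 - 7348.495) + 500 * 7348.495) / 1000
= 5044.96 kN

5044.96


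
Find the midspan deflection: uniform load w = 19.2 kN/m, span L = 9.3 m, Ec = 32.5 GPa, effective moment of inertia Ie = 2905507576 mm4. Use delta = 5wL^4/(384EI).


Convert: L = 9.3 m = 9300 mm, Ec = 32.5 GPa = 32500 MPa
delta = 5 * 19.2 * 9300^4 / (384 * 32500 * 2905507576)
= 19.8 mm

19.8


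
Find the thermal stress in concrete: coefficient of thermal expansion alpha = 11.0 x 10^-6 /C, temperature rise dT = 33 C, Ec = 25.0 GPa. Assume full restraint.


sigma = alpha * dT * Ec
= 11.0e-6 * 33 * 25.0 * 1000
= 9.075 MPa

9.075


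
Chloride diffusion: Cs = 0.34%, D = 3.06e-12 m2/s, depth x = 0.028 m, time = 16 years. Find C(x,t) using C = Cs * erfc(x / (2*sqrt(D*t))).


t_seconds = 16 * 365.25 * 24 * 3600 = 504921600.0 s
arg = 0.028 / (2 * sqrt(3.06e-12 * 504921600.0))
= 0.3562
erfc(0.3562) = 0.6145
C = 0.34 * 0.6145 = 0.2089%

0.2089


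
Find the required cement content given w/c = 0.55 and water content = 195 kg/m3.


Cement = water / (w/c)
= 195 / 0.55
= 354.5 kg/m3

354.5


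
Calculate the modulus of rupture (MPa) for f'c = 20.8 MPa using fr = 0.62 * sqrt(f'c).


fr = 0.62 * sqrt(20.8)
= 2.828 MPa

2.828


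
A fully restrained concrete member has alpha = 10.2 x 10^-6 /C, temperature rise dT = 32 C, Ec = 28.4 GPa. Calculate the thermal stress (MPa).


sigma = alpha * dT * Ec
= 10.2e-6 * 32 * 28.4 * 1000
= 9.27 MPa

9.27


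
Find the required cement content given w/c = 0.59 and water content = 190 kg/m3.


Cement = water / (w/c)
= 190 / 0.59
= 322.0 kg/m3

322.0


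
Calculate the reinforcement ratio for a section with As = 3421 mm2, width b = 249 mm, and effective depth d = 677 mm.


rho = As / (b * d)
= 3421 / (249 * 677)
= 0.0203

0.0203


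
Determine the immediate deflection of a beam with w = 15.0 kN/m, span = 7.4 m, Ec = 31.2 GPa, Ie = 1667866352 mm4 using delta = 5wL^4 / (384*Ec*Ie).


Convert: L = 7.4 m = 7400 mm, Ec = 31.2 GPa = 31200 MPa
delta = 5 * 15.0 * 7400^4 / (384 * 31200 * 1667866352)
= 11.25 mm

11.25


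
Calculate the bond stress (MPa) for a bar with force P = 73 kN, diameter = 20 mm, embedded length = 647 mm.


u = P / (pi * db * ld)
= 73 * 1000 / (pi * 20 * 647)
= 1.796 MPa

1.796


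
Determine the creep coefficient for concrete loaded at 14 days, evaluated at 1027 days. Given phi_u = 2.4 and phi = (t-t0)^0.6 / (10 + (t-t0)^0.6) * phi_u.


dt = 1027 - 14 = 1013
phi = 1013^0.6 / (10 + 1013^0.6) * 2.4
= 2.074

2.074


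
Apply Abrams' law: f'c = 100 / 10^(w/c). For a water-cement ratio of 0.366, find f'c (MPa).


f'c = 100 / 10^0.366
= 100 / 2.323
= 43.05 MPa

43.05


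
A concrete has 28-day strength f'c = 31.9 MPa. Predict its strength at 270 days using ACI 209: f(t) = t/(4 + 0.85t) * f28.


f(270) = 270 / (4 + 0.85 * 270) * 31.9
= 270 / 233.5 * 31.9
= 36.89 MPa

36.89


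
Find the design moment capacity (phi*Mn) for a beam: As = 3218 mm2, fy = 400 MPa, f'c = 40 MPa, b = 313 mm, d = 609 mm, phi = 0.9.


a = As * fy / (0.85 * f'c * b)
= 3218 * 400 / (0.85 * 40 * 313)
= 120.9547 mm
Mn = As * fy * (d - a/2) / 10^6
= 706.0584 kN-m
phi*Mn = 0.9 * 706.0584 = 635.45 kN-m

635.45


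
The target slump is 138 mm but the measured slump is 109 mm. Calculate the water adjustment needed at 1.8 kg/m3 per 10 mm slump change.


Difference = 138 - 109 = 29 mm
Water adjustment = 29 * 1.8 / 10 = 5.2 kg/m3

5.2


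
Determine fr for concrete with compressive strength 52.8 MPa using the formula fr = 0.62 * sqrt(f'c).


fr = 0.62 * sqrt(52.8)
= 4.505 MPa

4.505


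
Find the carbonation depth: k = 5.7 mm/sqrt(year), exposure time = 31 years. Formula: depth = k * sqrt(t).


depth = k * sqrt(t)
= 5.7 * sqrt(31)
= 31.74 mm

31.74


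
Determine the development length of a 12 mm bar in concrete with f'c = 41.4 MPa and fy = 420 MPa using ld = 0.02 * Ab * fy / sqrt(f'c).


Ab = pi * 12^2 / 4 = 113.097 mm2
ld = 0.02 * 113.097 * 420 / sqrt(41.4)
= 147.6 mm

147.6


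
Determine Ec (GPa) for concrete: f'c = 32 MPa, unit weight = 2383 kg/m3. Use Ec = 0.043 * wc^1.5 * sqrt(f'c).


Ec = 0.043 * 2383^1.5 * sqrt(32) / 1000
= 28.3 GPa

28.3


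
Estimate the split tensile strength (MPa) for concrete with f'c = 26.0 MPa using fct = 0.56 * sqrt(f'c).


fct = 0.56 * sqrt(26.0)
= 0.56 * 5.099
= 2.855 MPa

2.855


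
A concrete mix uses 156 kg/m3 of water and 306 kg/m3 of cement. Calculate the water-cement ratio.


w/c = water / cement
w/c = 156 / 306 = 0.51

0.51


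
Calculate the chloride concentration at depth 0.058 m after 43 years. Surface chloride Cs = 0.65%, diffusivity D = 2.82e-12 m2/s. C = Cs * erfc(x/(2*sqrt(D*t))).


t_seconds = 43 * 365.25 * 24 * 3600 = 1356976800.0 s
arg = 0.058 / (2 * sqrt(2.82e-12 * 1356976800.0))
= 0.4688
erfc(0.4688) = 0.5073
C = 0.65 * 0.5073 = 0.3298%

0.3298


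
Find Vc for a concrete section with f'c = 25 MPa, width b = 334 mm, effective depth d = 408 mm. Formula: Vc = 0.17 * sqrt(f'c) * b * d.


Vc = 0.17 * sqrt(25) * 334 * 408 / 1000
= 115.83 kN

115.83


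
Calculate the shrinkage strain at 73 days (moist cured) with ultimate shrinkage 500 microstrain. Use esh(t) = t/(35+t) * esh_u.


esh(73) = 73 / (35 + 73) * 500
= 73 / 108 * 500
= 338.0 microstrain

338.0


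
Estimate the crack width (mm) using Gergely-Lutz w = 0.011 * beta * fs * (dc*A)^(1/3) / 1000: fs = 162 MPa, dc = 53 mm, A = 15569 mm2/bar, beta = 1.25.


w = 0.011 * beta * fs * (dc * A)^(1/3) / 1000
= 0.011 * 1.25 * 162 * (53 * 15569)^(1/3) / 1000
= 0.209 mm

0.209


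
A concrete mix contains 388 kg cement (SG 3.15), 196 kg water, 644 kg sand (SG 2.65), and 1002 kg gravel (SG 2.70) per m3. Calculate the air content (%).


Vol cement = 388 / (3.15 * 1000) = 0.123175 m3
Vol water = 196 / 1000 = 0.196 m3
Vol sand = 644 / (2.65 * 1000) = 0.243019 m3
Vol gravel = 1002 / (2.70 * 1000) = 0.371111 m3
Total solid + water volume = 0.933305 m3
Air = (1 - 0.933305) * 100 = 6.67%

6.67


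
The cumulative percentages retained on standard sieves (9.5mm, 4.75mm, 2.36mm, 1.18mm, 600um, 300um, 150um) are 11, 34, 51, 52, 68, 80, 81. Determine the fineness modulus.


FM = sum(cumulative % retained) / 100
= 377 / 100
= 3.77

3.77


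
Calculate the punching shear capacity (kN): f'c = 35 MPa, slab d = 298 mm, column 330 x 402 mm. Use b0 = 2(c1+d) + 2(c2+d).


b0 = 2*(330 + 298) + 2*(402 + 298) = 2656 mm
Vc = 0.33 * sqrt(35) * 2656 * 298 / 1000
= 1545.23 kN

1545.23


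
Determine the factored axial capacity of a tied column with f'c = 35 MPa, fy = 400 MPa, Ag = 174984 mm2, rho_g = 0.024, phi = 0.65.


Ast = rho * Ag = 0.024 * 174984 = 4199.616 mm2
phi*Pn = 0.65 * 0.80 * (0.85 * 35 * (174984 - 4199.616) + 400 * 4199.616) / 1000
= 3515.55 kN

3515.55


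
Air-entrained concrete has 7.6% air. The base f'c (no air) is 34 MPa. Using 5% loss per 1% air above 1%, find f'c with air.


Strength loss = (7.6 - 1) * 5 = 33.0%
f'c = 34 * (1 - 33.0/100)
= 22.78 MPa

22.78


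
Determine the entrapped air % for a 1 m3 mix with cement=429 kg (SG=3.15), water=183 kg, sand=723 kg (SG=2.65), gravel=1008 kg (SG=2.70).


Vol cement = 429 / (3.15 * 1000) = 0.13619 m3
Vol water = 183 / 1000 = 0.183 m3
Vol sand = 723 / (2.65 * 1000) = 0.27283 m3
Vol gravel = 1008 / (2.70 * 1000) = 0.373333 m3
Total solid + water volume = 0.965354 m3
Air = (1 - 0.965354) * 100 = 3.46%

3.46


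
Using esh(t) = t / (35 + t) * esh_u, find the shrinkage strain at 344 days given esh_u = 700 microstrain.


esh(344) = 344 / (35 + 344) * 700
= 344 / 379 * 700
= 635.4 microstrain

635.4


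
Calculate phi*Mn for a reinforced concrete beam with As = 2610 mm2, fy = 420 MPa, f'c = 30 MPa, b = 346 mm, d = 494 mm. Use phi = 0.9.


a = As * fy / (0.85 * f'c * b)
= 2610 * 420 / (0.85 * 30 * 346)
= 124.2435 mm
Mn = As * fy * (d - a/2) / 10^6
= 473.425 kN-m
phi*Mn = 0.9 * 473.425 = 426.08 kN-m

426.08


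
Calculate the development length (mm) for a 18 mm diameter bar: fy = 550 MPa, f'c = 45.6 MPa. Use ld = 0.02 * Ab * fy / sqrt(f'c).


Ab = pi * 18^2 / 4 = 254.469 mm2
ld = 0.02 * 254.469 * 550 / sqrt(45.6)
= 414.5 mm

414.5


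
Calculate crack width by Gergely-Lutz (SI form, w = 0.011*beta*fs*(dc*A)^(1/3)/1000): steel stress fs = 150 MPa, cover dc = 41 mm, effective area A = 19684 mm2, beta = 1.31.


w = 0.011 * beta * fs * (dc * A)^(1/3) / 1000
= 0.011 * 1.31 * 150 * (41 * 19684)^(1/3) / 1000
= 0.201 mm

0.201


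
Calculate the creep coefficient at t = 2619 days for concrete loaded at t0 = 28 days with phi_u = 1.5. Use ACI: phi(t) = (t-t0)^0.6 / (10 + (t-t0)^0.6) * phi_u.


dt = 2619 - 28 = 2591
phi = 2591^0.6 / (10 + 2591^0.6) * 1.5
= 1.377

1.377


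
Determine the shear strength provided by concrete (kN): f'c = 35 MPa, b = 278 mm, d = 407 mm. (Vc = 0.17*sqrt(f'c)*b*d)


Vc = 0.17 * sqrt(35) * 278 * 407 / 1000
= 113.79 kN

113.79


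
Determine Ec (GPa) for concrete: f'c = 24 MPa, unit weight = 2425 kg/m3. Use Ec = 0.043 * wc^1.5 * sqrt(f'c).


Ec = 0.043 * 2425^1.5 * sqrt(24) / 1000
= 25.16 GPa

25.16


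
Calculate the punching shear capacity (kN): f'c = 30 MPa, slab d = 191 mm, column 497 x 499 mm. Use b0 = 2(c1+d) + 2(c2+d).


b0 = 2*(497 + 191) + 2*(499 + 191) = 2756 mm
Vc = 0.33 * sqrt(30) * 2756 * 191 / 1000
= 951.45 kN

951.45


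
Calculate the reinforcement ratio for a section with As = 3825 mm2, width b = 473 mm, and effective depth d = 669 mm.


rho = As / (b * d)
= 3825 / (473 * 669)
= 0.0121

0.0121


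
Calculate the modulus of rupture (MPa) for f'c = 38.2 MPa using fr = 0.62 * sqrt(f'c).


fr = 0.62 * sqrt(38.2)
= 3.832 MPa

3.832


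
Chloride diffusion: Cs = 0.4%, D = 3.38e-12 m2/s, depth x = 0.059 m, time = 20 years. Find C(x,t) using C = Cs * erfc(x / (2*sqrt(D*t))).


t_seconds = 20 * 365.25 * 24 * 3600 = 631152000.0 s
arg = 0.059 / (2 * sqrt(3.38e-12 * 631152000.0))
= 0.6387
erfc(0.6387) = 0.3664
C = 0.4 * 0.3664 = 0.1466%

0.1466


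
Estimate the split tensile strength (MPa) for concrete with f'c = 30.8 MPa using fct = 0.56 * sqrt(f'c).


fct = 0.56 * sqrt(30.8)
= 0.56 * 5.55
= 3.108 MPa

3.108


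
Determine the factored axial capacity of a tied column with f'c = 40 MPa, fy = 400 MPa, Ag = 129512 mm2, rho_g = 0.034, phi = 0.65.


Ast = rho * Ag = 0.034 * 129512 = 4403.408 mm2
phi*Pn = 0.65 * 0.80 * (0.85 * 40 * (129512 - 4403.408) + 400 * 4403.408) / 1000
= 3127.83 kN

3127.83


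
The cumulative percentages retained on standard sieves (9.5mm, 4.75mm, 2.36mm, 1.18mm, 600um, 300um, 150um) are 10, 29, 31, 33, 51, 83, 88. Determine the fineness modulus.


FM = sum(cumulative % retained) / 100
= 325 / 100
= 3.25

3.25


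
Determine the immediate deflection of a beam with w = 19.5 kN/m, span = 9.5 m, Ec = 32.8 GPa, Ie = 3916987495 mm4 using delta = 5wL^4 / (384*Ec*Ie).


Convert: L = 9.5 m = 9500 mm, Ec = 32.8 GPa = 32800 MPa
delta = 5 * 19.5 * 9500^4 / (384 * 32800 * 3916987495)
= 16.1 mm

16.1


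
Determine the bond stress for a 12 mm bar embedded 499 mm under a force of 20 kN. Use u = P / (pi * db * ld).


u = P / (pi * db * ld)
= 20 * 1000 / (pi * 12 * 499)
= 1.063 MPa

1.063


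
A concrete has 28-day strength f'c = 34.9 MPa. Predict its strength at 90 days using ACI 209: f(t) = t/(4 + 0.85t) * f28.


f(90) = 90 / (4 + 0.85 * 90) * 34.9
= 90 / 80.5 * 34.9
= 39.02 MPa

39.02


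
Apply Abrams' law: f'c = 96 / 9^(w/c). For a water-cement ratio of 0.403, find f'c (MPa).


f'c = 96 / 9^0.403
= 96 / 2.424
= 39.6 MPa

39.6


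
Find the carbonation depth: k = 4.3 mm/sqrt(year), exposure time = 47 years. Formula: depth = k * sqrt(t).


depth = k * sqrt(t)
= 4.3 * sqrt(47)
= 29.48 mm

29.48


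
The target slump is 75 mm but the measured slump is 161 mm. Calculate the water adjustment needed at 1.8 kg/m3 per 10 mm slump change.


Difference = 75 - 161 = -86 mm
Water adjustment = -86 * 1.8 / 10 = -15.5 kg/m3

-15.5


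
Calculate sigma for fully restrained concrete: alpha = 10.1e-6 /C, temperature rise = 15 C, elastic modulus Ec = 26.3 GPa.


sigma = alpha * dT * Ec
= 10.1e-6 * 15 * 26.3 * 1000
= 3.984 MPa

3.984


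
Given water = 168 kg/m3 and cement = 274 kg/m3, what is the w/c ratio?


w/c = water / cement
w/c = 168 / 274 = 0.613

0.613


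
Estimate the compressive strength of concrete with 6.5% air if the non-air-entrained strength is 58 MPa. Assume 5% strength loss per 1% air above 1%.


Strength loss = (6.5 - 1) * 5 = 27.5%
f'c = 58 * (1 - 27.5/100)
= 42.05 MPa

42.05


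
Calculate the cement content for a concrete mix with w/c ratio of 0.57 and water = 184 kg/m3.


Cement = water / (w/c)
= 184 / 0.57
= 322.8 kg/m3

322.8


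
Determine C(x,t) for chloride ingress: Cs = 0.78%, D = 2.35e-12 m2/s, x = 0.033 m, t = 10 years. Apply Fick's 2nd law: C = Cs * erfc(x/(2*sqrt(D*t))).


t_seconds = 10 * 365.25 * 24 * 3600 = 315576000.0 s
arg = 0.033 / (2 * sqrt(2.35e-12 * 315576000.0))
= 0.6059
erfc(0.6059) = 0.3915
C = 0.78 * 0.3915 = 0.3054%

0.3054


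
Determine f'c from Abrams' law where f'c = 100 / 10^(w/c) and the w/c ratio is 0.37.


f'c = 100 / 10^0.37
= 100 / 2.344
= 42.66 MPa

42.66


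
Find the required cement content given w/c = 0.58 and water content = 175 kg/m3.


Cement = water / (w/c)
= 175 / 0.58
= 301.7 kg/m3

301.7


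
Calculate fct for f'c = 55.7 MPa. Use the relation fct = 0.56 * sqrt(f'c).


fct = 0.56 * sqrt(55.7)
= 0.56 * 7.463
= 4.179 MPa

4.179


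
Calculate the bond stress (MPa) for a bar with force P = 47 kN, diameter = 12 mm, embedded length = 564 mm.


u = P / (pi * db * ld)
= 47 * 1000 / (pi * 12 * 564)
= 2.21 MPa

2.21


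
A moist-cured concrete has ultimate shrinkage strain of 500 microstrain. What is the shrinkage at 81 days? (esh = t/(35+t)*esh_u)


esh(81) = 81 / (35 + 81) * 500
= 81 / 116 * 500
= 349.1 microstrain

349.1


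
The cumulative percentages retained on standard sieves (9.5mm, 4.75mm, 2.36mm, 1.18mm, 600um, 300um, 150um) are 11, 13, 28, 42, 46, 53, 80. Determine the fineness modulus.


FM = sum(cumulative % retained) / 100
= 273 / 100
= 2.73

2.73


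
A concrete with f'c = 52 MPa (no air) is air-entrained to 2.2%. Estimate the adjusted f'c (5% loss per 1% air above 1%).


Strength loss = (2.2 - 1) * 5 = 6.0%
f'c = 52 * (1 - 6.0/100)
= 48.88 MPa

48.88


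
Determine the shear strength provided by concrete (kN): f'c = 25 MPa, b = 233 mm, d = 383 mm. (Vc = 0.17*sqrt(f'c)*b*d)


Vc = 0.17 * sqrt(25) * 233 * 383 / 1000
= 75.85 kN

75.85


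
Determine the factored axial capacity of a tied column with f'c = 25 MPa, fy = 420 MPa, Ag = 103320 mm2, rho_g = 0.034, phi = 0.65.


Ast = rho * Ag = 0.034 * 103320 = 3512.88 mm2
phi*Pn = 0.65 * 0.80 * (0.85 * 25 * (103320 - 3512.88) + 420 * 3512.88) / 1000
= 1870.08 kN

1870.08


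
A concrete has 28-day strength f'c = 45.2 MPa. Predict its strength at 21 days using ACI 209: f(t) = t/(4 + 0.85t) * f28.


f(21) = 21 / (4 + 0.85 * 21) * 45.2
= 21 / 21.85 * 45.2
= 43.44 MPa

43.44


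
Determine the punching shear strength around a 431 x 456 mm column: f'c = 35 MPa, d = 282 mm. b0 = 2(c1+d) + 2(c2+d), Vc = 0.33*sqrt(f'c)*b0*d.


b0 = 2*(431 + 282) + 2*(456 + 282) = 2902 mm
Vc = 0.33 * sqrt(35) * 2902 * 282 / 1000
= 1597.7 kN

1597.7


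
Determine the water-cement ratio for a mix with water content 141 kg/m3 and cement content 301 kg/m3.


w/c = water / cement
w/c = 141 / 301 = 0.468

0.468


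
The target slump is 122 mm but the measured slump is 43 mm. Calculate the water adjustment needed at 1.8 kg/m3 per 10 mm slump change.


Difference = 122 - 43 = 79 mm
Water adjustment = 79 * 1.8 / 10 = 14.2 kg/m3

14.2


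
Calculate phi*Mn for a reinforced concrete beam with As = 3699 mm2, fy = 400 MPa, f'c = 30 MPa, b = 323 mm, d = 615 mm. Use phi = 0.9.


a = As * fy / (0.85 * f'c * b)
= 3699 * 400 / (0.85 * 30 * 323)
= 179.6394 mm
Mn = As * fy * (d - a/2) / 10^6
= 777.0568 kN-m
phi*Mn = 0.9 * 777.0568 = 699.35 kN-m

699.35


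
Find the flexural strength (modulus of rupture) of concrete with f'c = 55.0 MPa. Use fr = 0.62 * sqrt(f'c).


fr = 0.62 * sqrt(55.0)
= 4.598 MPa

4.598


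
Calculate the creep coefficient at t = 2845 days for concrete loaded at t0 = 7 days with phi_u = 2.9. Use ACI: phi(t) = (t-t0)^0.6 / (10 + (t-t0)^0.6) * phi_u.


dt = 2845 - 7 = 2838
phi = 2838^0.6 / (10 + 2838^0.6) * 2.9
= 2.673

2.673


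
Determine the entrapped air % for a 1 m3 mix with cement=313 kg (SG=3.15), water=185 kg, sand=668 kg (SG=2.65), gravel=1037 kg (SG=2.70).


Vol cement = 313 / (3.15 * 1000) = 0.099365 m3
Vol water = 185 / 1000 = 0.185 m3
Vol sand = 668 / (2.65 * 1000) = 0.252075 m3
Vol gravel = 1037 / (2.70 * 1000) = 0.384074 m3
Total solid + water volume = 0.920515 m3
Air = (1 - 0.920515) * 100 = 7.95%

7.95


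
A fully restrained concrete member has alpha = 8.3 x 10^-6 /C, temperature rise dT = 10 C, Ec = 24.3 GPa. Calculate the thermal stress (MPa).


sigma = alpha * dT * Ec
= 8.3e-6 * 10 * 24.3 * 1000
= 2.017 MPa

2.017


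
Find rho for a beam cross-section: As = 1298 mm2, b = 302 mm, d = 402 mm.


rho = As / (b * d)
= 1298 / (302 * 402)
= 0.0107

0.0107


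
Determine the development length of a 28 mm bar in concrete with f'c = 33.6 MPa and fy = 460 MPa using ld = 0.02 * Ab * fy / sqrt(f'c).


Ab = pi * 28^2 / 4 = 615.752 mm2
ld = 0.02 * 615.752 * 460 / sqrt(33.6)
= 977.3 mm

977.3


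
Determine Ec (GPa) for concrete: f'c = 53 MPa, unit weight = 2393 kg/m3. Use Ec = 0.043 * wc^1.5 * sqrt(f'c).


Ec = 0.043 * 2393^1.5 * sqrt(53) / 1000
= 36.65 GPa

36.65


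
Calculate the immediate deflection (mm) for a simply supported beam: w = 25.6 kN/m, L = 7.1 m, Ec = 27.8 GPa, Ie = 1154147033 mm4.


Convert: L = 7.1 m = 7100 mm, Ec = 27.8 GPa = 27800 MPa
delta = 5 * 25.6 * 7100^4 / (384 * 27800 * 1154147033)
= 26.4 mm

26.4


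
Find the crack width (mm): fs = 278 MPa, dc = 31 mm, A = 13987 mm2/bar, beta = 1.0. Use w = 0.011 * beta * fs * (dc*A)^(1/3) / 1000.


w = 0.011 * beta * fs * (dc * A)^(1/3) / 1000
= 0.011 * 1.0 * 278 * (31 * 13987)^(1/3) / 1000
= 0.231 mm

0.231


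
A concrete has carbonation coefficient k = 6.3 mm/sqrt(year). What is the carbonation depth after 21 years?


depth = k * sqrt(t)
= 6.3 * sqrt(21)
= 28.87 mm

28.87


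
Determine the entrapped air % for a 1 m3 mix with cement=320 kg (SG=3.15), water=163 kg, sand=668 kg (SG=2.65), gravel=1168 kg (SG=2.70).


Vol cement = 320 / (3.15 * 1000) = 0.101587 m3
Vol water = 163 / 1000 = 0.163 m3
Vol sand = 668 / (2.65 * 1000) = 0.252075 m3
Vol gravel = 1168 / (2.70 * 1000) = 0.432593 m3
Total solid + water volume = 0.949255 m3
Air = (1 - 0.949255) * 100 = 5.07%

5.07


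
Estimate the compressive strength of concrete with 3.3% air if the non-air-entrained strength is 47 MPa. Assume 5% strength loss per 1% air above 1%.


Strength loss = (3.3 - 1) * 5 = 11.5%
f'c = 47 * (1 - 11.5/100)
= 41.59 MPa

41.59


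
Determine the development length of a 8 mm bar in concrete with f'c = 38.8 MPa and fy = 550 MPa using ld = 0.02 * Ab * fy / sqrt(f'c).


Ab = pi * 8^2 / 4 = 50.265 mm2
ld = 0.02 * 50.265 * 550 / sqrt(38.8)
= 88.8 mm

88.8


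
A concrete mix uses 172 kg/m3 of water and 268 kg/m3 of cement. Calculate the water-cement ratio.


w/c = water / cement
w/c = 172 / 268 = 0.642

0.642


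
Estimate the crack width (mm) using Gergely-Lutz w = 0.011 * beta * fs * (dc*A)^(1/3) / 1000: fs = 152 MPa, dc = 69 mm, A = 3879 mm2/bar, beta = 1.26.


w = 0.011 * beta * fs * (dc * A)^(1/3) / 1000
= 0.011 * 1.26 * 152 * (69 * 3879)^(1/3) / 1000
= 0.136 mm

0.136


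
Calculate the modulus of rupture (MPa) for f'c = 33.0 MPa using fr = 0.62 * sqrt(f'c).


fr = 0.62 * sqrt(33.0)
= 3.562 MPa

3.562


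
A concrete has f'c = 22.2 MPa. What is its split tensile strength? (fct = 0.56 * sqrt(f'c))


fct = 0.56 * sqrt(22.2)
= 0.56 * 4.712
= 2.639 MPa

2.639


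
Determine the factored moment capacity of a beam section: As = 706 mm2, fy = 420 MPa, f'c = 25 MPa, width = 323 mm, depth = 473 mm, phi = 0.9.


a = As * fy / (0.85 * f'c * b)
= 706 * 420 / (0.85 * 25 * 323)
= 43.2009 mm
Mn = As * fy * (d - a/2) / 10^6
= 133.849 kN-m
phi*Mn = 0.9 * 133.849 = 120.46 kN-m

120.46


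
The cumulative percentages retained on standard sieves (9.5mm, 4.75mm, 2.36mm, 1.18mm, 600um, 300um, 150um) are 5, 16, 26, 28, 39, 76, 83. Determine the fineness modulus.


FM = sum(cumulative % retained) / 100
= 273 / 100
= 2.73

2.73


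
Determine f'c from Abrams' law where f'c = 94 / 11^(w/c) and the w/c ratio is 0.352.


f'c = 94 / 11^0.352
= 94 / 2.326
= 40.42 MPa

40.42


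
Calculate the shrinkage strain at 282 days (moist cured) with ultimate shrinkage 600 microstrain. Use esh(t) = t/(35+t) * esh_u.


esh(282) = 282 / (35 + 282) * 600
= 282 / 317 * 600
= 533.8 microstrain

533.8


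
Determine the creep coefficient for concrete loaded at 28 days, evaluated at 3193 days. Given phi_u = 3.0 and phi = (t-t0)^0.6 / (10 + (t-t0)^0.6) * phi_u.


dt = 3193 - 28 = 3165
phi = 3165^0.6 / (10 + 3165^0.6) * 3.0
= 2.779

2.779


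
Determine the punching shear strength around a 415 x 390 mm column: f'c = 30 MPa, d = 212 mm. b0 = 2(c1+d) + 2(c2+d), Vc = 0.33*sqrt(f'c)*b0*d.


b0 = 2*(415 + 212) + 2*(390 + 212) = 2458 mm
Vc = 0.33 * sqrt(30) * 2458 * 212 / 1000
= 941.87 kN

941.87


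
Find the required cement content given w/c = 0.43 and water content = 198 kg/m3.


Cement = water / (w/c)
= 198 / 0.43
= 460.5 kg/m3

460.5


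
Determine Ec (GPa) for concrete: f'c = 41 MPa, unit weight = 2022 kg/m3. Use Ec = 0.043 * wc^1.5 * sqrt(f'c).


Ec = 0.043 * 2022^1.5 * sqrt(41) / 1000
= 25.03 GPa

25.03


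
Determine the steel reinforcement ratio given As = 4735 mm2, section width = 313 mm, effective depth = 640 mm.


rho = As / (b * d)
= 4735 / (313 * 640)
= 0.0236

0.0236


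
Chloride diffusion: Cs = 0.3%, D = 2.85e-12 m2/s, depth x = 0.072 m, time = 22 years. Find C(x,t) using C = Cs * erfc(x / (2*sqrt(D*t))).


t_seconds = 22 * 365.25 * 24 * 3600 = 694267200.0 s
arg = 0.072 / (2 * sqrt(2.85e-12 * 694267200.0))
= 0.8093
erfc(0.8093) = 0.2524
C = 0.3 * 0.2524 = 0.0757%

0.0757


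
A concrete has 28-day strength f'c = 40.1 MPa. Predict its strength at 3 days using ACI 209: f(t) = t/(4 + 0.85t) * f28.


f(3) = 3 / (4 + 0.85 * 3) * 40.1
= 3 / 6.55 * 40.1
= 18.37 MPa

18.37


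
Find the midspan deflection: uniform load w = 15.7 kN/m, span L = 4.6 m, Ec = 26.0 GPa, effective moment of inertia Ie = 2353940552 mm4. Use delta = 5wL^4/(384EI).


Convert: L = 4.6 m = 4600 mm, Ec = 26.0 GPa = 26000 MPa
delta = 5 * 15.7 * 4600^4 / (384 * 26000 * 2353940552)
= 1.5 mm

1.5


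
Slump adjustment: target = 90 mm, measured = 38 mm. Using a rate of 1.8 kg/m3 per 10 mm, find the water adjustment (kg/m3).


Difference = 90 - 38 = 52 mm
Water adjustment = 52 * 1.8 / 10 = 9.4 kg/m3

9.4


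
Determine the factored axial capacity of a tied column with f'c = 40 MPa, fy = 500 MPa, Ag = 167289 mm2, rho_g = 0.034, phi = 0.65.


Ast = rho * Ag = 0.034 * 167289 = 5687.826 mm2
phi*Pn = 0.65 * 0.80 * (0.85 * 40 * (167289 - 5687.826) + 500 * 5687.826) / 1000
= 4335.94 kN

4335.94


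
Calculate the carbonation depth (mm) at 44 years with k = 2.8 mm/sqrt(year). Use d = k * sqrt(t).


depth = k * sqrt(t)
= 2.8 * sqrt(44)
= 18.57 mm

18.57


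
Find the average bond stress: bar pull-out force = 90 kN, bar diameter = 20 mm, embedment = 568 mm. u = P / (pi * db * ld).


u = P / (pi * db * ld)
= 90 * 1000 / (pi * 20 * 568)
= 2.522 MPa

2.522


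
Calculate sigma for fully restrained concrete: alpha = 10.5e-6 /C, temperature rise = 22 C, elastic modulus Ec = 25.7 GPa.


sigma = alpha * dT * Ec
= 10.5e-6 * 22 * 25.7 * 1000
= 5.937 MPa

5.937


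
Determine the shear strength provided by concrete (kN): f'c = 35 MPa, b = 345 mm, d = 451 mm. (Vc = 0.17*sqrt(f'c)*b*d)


Vc = 0.17 * sqrt(35) * 345 * 451 / 1000
= 156.49 kN

156.49


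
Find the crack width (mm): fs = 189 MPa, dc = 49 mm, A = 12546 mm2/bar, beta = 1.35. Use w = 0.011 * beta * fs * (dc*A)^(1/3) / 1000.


w = 0.011 * beta * fs * (dc * A)^(1/3) / 1000
= 0.011 * 1.35 * 189 * (49 * 12546)^(1/3) / 1000
= 0.239 mm

0.239


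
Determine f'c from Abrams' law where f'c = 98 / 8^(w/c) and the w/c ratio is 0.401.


f'c = 98 / 8^0.401
= 98 / 2.302
= 42.57 MPa

42.57


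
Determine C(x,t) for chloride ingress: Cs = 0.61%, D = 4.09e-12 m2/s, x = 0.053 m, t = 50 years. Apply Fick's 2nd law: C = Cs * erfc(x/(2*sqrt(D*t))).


t_seconds = 50 * 365.25 * 24 * 3600 = 1577880000.0 s
arg = 0.053 / (2 * sqrt(4.09e-12 * 1577880000.0))
= 0.3299
erfc(0.3299) = 0.6408
C = 0.61 * 0.6408 = 0.3909%

0.3909


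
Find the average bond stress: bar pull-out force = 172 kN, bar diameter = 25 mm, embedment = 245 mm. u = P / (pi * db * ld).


u = P / (pi * db * ld)
= 172 * 1000 / (pi * 25 * 245)
= 8.939 MPa

8.939


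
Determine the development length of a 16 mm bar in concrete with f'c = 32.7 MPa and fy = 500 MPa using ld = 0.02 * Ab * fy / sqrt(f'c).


Ab = pi * 16^2 / 4 = 201.062 mm2
ld = 0.02 * 201.062 * 500 / sqrt(32.7)
= 351.6 mm

351.6


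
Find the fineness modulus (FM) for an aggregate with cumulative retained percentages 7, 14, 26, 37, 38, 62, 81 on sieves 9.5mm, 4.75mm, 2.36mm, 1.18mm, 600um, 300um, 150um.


FM = sum(cumulative % retained) / 100
= 265 / 100
= 2.65

2.65


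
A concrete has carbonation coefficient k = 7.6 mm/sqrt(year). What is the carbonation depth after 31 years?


depth = k * sqrt(t)
= 7.6 * sqrt(31)
= 42.32 mm

42.32


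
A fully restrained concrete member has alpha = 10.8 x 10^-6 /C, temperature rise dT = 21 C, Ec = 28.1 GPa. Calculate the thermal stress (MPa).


sigma = alpha * dT * Ec
= 10.8e-6 * 21 * 28.1 * 1000
= 6.373 MPa

6.373


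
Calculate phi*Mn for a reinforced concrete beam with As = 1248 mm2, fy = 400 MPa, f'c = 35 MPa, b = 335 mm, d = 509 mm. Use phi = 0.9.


a = As * fy / (0.85 * f'c * b)
= 1248 * 400 / (0.85 * 35 * 335)
= 50.0891 mm
Mn = As * fy * (d - a/2) / 10^6
= 241.5906 kN-m
phi*Mn = 0.9 * 241.5906 = 217.43 kN-m

217.43


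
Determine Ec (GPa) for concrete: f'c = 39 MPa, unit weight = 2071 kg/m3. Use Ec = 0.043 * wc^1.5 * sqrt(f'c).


Ec = 0.043 * 2071^1.5 * sqrt(39) / 1000
= 25.31 GPa

25.31


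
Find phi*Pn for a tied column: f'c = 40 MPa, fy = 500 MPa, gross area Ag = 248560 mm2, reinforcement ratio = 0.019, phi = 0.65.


Ast = rho * Ag = 0.019 * 248560 = 4722.64 mm2
phi*Pn = 0.65 * 0.80 * (0.85 * 40 * (248560 - 4722.64) + 500 * 4722.64) / 1000
= 5538.93 kN

5538.93


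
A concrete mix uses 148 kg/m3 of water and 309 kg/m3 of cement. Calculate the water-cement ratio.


w/c = water / cement
w/c = 148 / 309 = 0.479

0.479


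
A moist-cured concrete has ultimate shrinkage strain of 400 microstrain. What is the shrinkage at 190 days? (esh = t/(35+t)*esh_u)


esh(190) = 190 / (35 + 190) * 400
= 190 / 225 * 400
= 337.8 microstrain

337.8


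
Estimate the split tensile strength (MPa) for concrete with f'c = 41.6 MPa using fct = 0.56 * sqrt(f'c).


fct = 0.56 * sqrt(41.6)
= 0.56 * 6.45
= 3.612 MPa

3.612


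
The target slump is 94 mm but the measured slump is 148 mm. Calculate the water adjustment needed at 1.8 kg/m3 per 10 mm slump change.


Difference = 94 - 148 = -54 mm
Water adjustment = -54 * 1.8 / 10 = -9.7 kg/m3

-9.7


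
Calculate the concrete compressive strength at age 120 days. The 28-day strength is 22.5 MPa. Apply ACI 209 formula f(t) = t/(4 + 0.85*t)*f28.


f(120) = 120 / (4 + 0.85 * 120) * 22.5
= 120 / 106.0 * 22.5
= 25.47 MPa

25.47


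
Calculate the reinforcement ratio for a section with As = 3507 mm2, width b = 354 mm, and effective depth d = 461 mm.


rho = As / (b * d)
= 3507 / (354 * 461)
= 0.0215

0.0215


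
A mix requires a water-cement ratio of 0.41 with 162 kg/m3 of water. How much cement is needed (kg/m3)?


Cement = water / (w/c)
= 162 / 0.41
= 395.1 kg/m3

395.1


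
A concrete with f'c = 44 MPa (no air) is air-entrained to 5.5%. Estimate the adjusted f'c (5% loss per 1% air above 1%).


Strength loss = (5.5 - 1) * 5 = 22.5%
f'c = 44 * (1 - 22.5/100)
= 34.1 MPa

34.1


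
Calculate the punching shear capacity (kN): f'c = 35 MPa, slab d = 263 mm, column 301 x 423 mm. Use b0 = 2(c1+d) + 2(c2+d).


b0 = 2*(301 + 263) + 2*(423 + 263) = 2500 mm
Vc = 0.33 * sqrt(35) * 2500 * 263 / 1000
= 1283.64 kN

1283.64


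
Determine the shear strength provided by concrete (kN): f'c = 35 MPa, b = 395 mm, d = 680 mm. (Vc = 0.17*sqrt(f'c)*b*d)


Vc = 0.17 * sqrt(35) * 395 * 680 / 1000
= 270.14 kN

270.14


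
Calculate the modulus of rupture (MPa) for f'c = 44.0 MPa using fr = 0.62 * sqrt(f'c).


fr = 0.62 * sqrt(44.0)
= 4.113 MPa

4.113
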